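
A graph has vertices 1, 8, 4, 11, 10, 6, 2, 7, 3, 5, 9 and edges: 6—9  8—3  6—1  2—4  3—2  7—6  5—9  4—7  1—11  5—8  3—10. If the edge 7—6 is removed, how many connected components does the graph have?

1

7 and 6 are still connected via 7-4-2-3-8-5-9-6, so the component count stays at 1.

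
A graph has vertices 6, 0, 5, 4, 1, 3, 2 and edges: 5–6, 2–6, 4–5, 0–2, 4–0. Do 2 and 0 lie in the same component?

Yes

From 2 we can reach 0, 2, 4, 5, 6, which includes 0.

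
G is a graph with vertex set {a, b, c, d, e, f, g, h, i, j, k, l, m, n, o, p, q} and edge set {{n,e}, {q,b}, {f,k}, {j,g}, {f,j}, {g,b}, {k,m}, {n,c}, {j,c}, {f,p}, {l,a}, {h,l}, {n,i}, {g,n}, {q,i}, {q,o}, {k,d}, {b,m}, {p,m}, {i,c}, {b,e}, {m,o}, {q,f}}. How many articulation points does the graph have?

2

Removing k increases the component count from 2 to 3, so k is a cut vertex.
Removing l increases the component count from 2 to 3, so l is a cut vertex.
By contrast removing i leaves 2 components; it is not a cut vertex. No other vertex is a cut vertex either.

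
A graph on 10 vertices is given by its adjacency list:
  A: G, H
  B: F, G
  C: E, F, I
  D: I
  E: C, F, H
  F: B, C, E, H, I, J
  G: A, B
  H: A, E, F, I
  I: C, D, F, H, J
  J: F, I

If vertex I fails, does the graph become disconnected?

Yes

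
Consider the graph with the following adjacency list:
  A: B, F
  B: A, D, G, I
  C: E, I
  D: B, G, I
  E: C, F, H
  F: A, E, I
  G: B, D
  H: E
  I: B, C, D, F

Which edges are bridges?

The edges on the cycle I-D-G-B-I are not bridges since each lies on that cycle.
But removing E-H disconnects E from H — this is a bridge.

E-H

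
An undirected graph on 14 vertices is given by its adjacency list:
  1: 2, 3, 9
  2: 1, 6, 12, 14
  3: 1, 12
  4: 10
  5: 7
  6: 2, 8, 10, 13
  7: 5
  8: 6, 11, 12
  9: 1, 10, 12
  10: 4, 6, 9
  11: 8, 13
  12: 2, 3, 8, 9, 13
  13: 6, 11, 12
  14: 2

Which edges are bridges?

10-4, 14-2, 5-7

The edges on the cycle 2-6-10-9-1-2 are not bridges since each lies on that cycle.
But removing 10-4 disconnects 10 from 4; removing 7-5 disconnects 7 from 5; removing 14-2 disconnects 14 from 2 — these are bridges.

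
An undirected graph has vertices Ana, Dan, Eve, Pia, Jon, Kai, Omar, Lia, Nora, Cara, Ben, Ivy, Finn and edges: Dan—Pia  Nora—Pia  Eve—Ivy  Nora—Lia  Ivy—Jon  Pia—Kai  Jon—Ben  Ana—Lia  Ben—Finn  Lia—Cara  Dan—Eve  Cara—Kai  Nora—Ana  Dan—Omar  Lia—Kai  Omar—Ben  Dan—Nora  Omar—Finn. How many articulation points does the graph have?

Removing Dan increases the component count from 1 to 2, so Dan is a cut vertex.
By contrast removing Nora leaves 1 component; it is not a cut vertex. No other vertex is a cut vertex either.

1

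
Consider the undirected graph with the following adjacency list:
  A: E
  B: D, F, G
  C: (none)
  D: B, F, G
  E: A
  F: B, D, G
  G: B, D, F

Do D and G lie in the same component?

Yes

From D we can reach B, D, F, G, which includes G.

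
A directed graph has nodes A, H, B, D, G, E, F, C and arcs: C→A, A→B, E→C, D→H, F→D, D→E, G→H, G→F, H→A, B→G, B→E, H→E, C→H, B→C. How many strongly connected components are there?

{A, B, C, D, E, F, G, H} are all mutually reachable — one SCC of size 8.
That gives 1 strongly connected component.

1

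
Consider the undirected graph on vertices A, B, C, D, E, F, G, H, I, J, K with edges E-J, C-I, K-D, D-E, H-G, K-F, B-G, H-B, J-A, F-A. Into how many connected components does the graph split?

Starting from C we can reach C, I. That is one component of size 2.
Starting from B we can reach B, G, H. That is one component of size 3.
Starting from A we can reach A, D, E, F, J, K. That is one component of size 6.
Total: 3 components.

3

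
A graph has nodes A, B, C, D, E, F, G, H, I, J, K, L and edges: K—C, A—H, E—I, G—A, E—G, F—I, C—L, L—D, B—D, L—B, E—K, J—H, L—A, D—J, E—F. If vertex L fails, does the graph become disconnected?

Deleting L leaves 1 component (was 1) (its neighbors A, B, C, D remain connected to each other), so L is not a cut vertex.

No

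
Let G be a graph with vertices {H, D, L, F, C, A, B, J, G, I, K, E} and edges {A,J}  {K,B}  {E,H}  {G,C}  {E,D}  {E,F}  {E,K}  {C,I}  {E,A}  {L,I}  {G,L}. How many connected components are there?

2

Starting from C we can reach C, G, I, L. That is one component of size 4.
Starting from A we can reach A, B, D, E, F, H, J, K. That is one component of size 8.
Total: 2 components.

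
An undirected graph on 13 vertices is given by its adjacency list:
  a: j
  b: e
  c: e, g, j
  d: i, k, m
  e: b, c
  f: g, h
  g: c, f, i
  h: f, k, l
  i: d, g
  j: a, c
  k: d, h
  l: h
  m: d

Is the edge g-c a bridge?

Yes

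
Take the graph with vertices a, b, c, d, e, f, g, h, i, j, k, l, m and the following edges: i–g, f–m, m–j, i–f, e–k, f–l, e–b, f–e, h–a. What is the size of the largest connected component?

9

d is isolated — a component by itself.
c is isolated — a component by itself.
Starting from a we can reach a, h. That is one component of size 2.
Starting from b we can reach b, e, f, g, i, j, k, l, m. That is one component of size 9.
The largest has 9 vertices.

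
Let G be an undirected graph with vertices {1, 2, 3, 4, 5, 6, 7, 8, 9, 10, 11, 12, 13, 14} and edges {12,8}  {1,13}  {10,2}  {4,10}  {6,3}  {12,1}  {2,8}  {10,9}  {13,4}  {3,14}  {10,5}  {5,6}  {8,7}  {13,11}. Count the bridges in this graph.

The edges on the cycle 12-1-13-4-10-2-8-12 are not bridges since each lies on that cycle.
But removing 13-11 disconnects 13 from 11; removing 6-5 disconnects 6 from 5; removing 9-10 disconnects 9 from 10; removing 3-14 disconnects 3 from 14 — these are bridges.
In total 7 edges are bridges.

7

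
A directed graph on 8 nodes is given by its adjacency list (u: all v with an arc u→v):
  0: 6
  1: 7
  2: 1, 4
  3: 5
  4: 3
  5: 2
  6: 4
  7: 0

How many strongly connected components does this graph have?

1

{0, 1, 2, 3, 4, 5, 6, 7} are all mutually reachable — one SCC of size 8.
That gives 1 strongly connected component.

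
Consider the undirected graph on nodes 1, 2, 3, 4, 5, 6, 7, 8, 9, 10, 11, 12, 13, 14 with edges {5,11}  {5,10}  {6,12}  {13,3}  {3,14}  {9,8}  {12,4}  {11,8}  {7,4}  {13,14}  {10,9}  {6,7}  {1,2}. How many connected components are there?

4

Starting from 1 we can reach 1, 2. That is one component of size 2.
Starting from 3 we can reach 3, 13, 14. That is one component of size 3.
Starting from 4 we can reach 4, 6, 7, 12. That is one component of size 4.
Starting from 5 we can reach 5, 8, 9, 10, 11. That is one component of size 5.
Total: 4 components.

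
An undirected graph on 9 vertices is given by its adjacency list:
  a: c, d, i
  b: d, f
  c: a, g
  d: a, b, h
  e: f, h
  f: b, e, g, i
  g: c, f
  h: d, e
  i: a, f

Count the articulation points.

Removing i, for instance, still leaves 1 component. No single vertex removal increases the component count — the graph has no articulation points.

0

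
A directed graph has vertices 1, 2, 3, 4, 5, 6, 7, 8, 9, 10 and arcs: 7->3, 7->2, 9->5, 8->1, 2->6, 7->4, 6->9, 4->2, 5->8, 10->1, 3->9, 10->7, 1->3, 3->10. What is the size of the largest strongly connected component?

10

{1, 2, 3, 4, 5, 6, 7, 8, 9, 10} are all mutually reachable — one SCC of size 10.
The largest has 10 vertices.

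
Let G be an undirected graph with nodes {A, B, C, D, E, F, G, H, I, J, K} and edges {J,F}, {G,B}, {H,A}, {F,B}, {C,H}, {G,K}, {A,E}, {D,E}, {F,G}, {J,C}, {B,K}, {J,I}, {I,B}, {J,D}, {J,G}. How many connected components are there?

1

Starting from A we can reach A, B, C, D, E, F, G, H, I, J, K. That is one component of size 11.
Total: 1 component.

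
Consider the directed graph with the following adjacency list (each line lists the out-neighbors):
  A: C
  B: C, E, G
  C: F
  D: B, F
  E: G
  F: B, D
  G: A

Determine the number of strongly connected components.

1

{A, B, C, D, E, F, G} are all mutually reachable — one SCC of size 7.
That gives 1 strongly connected component.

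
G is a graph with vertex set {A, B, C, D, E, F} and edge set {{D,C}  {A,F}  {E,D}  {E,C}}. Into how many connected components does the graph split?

B is isolated — a component by itself.
Starting from A we can reach A, F. That is one component of size 2.
Starting from C we can reach C, D, E. That is one component of size 3.
Total: 3 components.

3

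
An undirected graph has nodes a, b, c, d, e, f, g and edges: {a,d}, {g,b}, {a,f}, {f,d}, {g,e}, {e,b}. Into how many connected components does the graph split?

3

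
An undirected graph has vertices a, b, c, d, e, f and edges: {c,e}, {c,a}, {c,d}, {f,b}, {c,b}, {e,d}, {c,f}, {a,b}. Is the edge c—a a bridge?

No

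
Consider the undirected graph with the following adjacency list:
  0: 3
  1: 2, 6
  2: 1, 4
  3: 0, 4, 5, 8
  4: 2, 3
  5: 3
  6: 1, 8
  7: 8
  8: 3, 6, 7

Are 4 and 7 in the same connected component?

Yes

From 4 we can reach 0, 1, 2, 3, 4, 5, 6, 7, 8, which includes 7.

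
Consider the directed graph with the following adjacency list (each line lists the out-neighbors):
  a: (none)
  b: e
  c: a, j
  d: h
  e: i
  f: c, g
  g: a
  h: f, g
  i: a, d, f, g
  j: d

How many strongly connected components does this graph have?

{c, d, f, h, j} are all mutually reachable — one SCC of size 5.
{a} is an SCC by itself.
{g} is an SCC by itself.
{i} is an SCC by itself.
{b} is an SCC by itself.
(and 1 more singleton SCC)
That gives 6 strongly connected components.

6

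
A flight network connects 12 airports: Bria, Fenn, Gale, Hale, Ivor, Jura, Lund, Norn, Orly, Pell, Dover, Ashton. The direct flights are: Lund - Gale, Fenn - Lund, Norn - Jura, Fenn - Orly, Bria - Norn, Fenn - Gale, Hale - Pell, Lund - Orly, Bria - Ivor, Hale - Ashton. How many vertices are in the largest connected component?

Dover is isolated — a component by itself.
Starting from Hale we can reach Hale, Pell, Ashton. That is one component of size 3.
Starting from Fenn we can reach Fenn, Gale, Lund, Orly. That is one component of size 4.
Starting from Bria we can reach Bria, Ivor, Jura, Norn. That is one component of size 4.
The largest has 4 vertices.

4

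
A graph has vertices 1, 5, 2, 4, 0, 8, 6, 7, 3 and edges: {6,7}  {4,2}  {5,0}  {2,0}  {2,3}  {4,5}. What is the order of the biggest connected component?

5

1 is isolated — a component by itself.
8 is isolated — a component by itself.
Starting from 6 we can reach 6, 7. That is one component of size 2.
Starting from 0 we can reach 0, 2, 3, 4, 5. That is one component of size 5.
The largest has 5 vertices.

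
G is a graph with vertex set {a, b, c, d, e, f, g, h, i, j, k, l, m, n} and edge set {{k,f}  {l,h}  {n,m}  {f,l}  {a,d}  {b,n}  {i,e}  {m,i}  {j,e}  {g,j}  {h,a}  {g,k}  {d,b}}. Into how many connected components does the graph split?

2

c is isolated — a component by itself.
Starting from a we can reach a, b, d, e, f, g, h, i, j, k, l, m, n. That is one component of size 13.
Total: 2 components.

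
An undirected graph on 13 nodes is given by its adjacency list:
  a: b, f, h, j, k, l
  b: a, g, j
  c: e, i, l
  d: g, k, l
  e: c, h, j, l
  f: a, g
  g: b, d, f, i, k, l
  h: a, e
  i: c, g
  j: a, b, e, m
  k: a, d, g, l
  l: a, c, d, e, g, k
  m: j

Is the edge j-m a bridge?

Removing j-m leaves no path between j and m: the component count goes from 1 to 2. So it is a bridge.

Yes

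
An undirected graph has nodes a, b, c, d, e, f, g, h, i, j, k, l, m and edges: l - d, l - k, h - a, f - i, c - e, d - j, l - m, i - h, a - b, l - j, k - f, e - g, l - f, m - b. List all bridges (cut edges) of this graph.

The edges on the cycle l-d-j-l are not bridges since each lies on that cycle.
But removing c - e disconnects c from e; removing e - g disconnects e from g — these are bridges.

c-e, e-g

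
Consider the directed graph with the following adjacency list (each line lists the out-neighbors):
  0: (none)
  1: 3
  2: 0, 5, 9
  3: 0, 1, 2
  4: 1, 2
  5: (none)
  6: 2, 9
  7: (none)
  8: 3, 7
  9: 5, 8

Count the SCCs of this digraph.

{1, 2, 3, 8, 9} are all mutually reachable — one SCC of size 5.
{6} is an SCC by itself.
{7} is an SCC by itself.
{5} is an SCC by itself.
{4} is an SCC by itself.
(and 1 more singleton SCC)
That gives 6 strongly connected components.

6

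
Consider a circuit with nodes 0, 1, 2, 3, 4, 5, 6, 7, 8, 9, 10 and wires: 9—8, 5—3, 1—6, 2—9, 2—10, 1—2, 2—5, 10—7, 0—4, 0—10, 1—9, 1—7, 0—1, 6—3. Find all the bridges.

The edges on the cycle 1-2-10-7-1 are not bridges since each lies on that cycle.
But removing 4—0 disconnects 4 from 0; removing 9—8 disconnects 9 from 8 — these are bridges.

0-4, 8-9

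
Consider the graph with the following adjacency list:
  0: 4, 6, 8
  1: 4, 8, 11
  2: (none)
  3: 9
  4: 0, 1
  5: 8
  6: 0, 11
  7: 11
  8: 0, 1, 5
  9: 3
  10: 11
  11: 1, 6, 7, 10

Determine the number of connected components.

3

2 is isolated — a component by itself.
Starting from 3 we can reach 3, 9. That is one component of size 2.
Starting from 0 we can reach 0, 1, 4, 5, 6, 7, 8, 10, 11. That is one component of size 9.
Total: 3 components.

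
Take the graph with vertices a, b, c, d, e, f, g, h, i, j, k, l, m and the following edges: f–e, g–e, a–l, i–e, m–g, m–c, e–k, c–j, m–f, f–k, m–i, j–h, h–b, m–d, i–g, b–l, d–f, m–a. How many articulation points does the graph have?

1

Removing m increases the component count from 1 to 2, so m is a cut vertex.
By contrast removing g leaves 1 component; it is not a cut vertex. No other vertex is a cut vertex either.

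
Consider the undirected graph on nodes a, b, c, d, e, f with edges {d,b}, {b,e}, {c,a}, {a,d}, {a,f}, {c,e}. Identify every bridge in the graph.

The edges on the cycle c-a-d-b-e-c are not bridges since each lies on that cycle.
But removing a - f disconnects a from f — this is a bridge.

a-f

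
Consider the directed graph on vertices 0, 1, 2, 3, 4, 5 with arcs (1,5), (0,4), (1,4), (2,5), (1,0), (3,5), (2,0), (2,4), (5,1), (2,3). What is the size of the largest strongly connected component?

{1, 5} are all mutually reachable — one SCC of size 2.
{4} is an SCC by itself.
{0} is an SCC by itself.
{3} is an SCC by itself.
{2} is an SCC by itself.
The largest has 2 vertices.

2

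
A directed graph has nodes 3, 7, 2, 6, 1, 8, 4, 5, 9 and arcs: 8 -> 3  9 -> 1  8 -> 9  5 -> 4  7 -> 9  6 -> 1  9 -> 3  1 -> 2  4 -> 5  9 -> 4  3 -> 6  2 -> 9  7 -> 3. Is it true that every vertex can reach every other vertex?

There is no directed path from 9 to 8, so the graph is not strongly connected.

No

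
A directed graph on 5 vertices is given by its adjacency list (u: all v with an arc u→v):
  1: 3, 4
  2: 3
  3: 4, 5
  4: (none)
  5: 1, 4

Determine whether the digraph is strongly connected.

There is no directed path from 3 to 2, so the graph is not strongly connected.

No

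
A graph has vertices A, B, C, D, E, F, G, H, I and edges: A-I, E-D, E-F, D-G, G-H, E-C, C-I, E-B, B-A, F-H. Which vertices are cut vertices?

Removing E increases the component count from 1 to 2, so E is a cut vertex.
By contrast removing I leaves 1 component; it is not a cut vertex. No other vertex is a cut vertex either.

E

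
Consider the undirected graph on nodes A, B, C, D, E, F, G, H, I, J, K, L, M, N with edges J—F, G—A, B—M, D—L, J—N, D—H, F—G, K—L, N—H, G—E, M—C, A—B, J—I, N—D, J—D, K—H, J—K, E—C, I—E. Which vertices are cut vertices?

Removing J increases the component count from 1 to 2, so J is a cut vertex.
By contrast removing D leaves 1 component; it is not a cut vertex. No other vertex is a cut vertex either.

J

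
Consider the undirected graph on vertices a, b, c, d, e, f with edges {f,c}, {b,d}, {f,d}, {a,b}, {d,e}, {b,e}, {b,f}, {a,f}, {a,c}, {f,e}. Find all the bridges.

The edges on the cycle f-d-e-f are not bridges since each lies on that cycle.
Every edge lies on some cycle, so there are no bridges.

none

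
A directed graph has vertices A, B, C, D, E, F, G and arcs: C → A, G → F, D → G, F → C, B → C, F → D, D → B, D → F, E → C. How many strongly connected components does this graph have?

{D, F, G} are all mutually reachable — one SCC of size 3.
{A} is an SCC by itself.
{E} is an SCC by itself.
{B} is an SCC by itself.
{C} is an SCC by itself.
That gives 5 strongly connected components.

5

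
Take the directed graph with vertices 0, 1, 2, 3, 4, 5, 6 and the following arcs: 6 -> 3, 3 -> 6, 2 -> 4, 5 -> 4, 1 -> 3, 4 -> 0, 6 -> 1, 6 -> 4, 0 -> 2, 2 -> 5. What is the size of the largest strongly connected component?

{0, 2, 4, 5} are all mutually reachable — one SCC of size 4.
{1, 3, 6} are all mutually reachable — one SCC of size 3.
The largest has 4 vertices.

4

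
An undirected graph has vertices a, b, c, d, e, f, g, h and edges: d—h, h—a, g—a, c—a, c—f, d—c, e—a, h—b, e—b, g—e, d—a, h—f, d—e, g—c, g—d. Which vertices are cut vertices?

none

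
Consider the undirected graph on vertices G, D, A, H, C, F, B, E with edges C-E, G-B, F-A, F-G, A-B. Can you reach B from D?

No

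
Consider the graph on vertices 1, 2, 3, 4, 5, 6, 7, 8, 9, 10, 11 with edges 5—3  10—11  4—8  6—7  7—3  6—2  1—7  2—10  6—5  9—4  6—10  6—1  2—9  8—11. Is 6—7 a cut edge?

After removing 6—7, the path 6-1-7 still connects them, so the edge is not a bridge.

No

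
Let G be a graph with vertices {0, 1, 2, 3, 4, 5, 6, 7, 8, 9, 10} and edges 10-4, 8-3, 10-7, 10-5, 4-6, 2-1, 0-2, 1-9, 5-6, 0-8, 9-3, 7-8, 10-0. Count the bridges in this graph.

0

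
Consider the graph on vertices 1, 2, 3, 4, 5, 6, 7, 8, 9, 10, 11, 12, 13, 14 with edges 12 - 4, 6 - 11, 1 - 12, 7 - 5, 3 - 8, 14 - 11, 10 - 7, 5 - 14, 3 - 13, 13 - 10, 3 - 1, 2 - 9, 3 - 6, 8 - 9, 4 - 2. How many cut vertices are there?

1

Removing 3 increases the component count from 1 to 2, so 3 is a cut vertex.
By contrast removing 13 leaves 1 component; it is not a cut vertex. No other vertex is a cut vertex either.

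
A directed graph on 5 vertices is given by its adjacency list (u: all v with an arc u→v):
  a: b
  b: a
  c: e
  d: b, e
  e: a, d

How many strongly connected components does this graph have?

{a, b} are all mutually reachable — one SCC of size 2.
{d, e} are all mutually reachable — one SCC of size 2.
{c} is an SCC by itself.
That gives 3 strongly connected components.

3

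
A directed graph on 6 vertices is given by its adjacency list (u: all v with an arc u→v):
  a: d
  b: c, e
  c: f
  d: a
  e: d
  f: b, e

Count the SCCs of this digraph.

{b, c, f} are all mutually reachable — one SCC of size 3.
{a, d} are all mutually reachable — one SCC of size 2.
{e} is an SCC by itself.
That gives 3 strongly connected components.

3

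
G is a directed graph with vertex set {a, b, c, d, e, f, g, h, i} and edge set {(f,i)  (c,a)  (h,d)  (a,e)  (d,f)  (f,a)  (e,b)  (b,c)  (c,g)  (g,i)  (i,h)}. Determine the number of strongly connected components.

1

{a, b, c, d, e, f, g, h, i} are all mutually reachable — one SCC of size 9.
That gives 1 strongly connected component.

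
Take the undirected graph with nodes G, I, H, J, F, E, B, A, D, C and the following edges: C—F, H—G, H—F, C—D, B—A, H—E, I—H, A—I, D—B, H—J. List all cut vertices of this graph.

H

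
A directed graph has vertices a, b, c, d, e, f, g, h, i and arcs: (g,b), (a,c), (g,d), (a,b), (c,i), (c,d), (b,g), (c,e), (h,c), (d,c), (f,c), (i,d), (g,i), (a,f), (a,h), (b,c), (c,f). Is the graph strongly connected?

No

There is no directed path from h to a, so the graph is not strongly connected.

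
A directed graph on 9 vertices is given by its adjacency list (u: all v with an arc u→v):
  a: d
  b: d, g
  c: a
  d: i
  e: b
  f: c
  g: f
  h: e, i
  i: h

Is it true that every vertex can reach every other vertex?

From i we can reach every vertex (a, b, c, d, e, f, g, h, i), and every vertex can reach i (a, b, c, d, e, f, g, h, i). So the whole graph is one strongly connected component.

Yes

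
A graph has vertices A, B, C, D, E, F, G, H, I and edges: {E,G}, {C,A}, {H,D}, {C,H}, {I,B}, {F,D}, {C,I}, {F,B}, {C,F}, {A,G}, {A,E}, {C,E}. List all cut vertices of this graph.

C

Removing C increases the component count from 1 to 2, so C is a cut vertex.
By contrast removing I leaves 1 component; it is not a cut vertex. No other vertex is a cut vertex either.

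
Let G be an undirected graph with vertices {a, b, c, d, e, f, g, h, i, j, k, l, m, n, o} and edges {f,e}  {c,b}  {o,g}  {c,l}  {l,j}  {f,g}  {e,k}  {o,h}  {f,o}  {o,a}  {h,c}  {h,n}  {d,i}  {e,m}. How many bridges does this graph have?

11

The edges on the cycle f-o-g-f are not bridges since each lies on that cycle.
But removing l-c disconnects l from c; removing o-a disconnects o from a; removing e-m disconnects e from m; removing h-c disconnects h from c — these are bridges.
In total 11 edges are bridges.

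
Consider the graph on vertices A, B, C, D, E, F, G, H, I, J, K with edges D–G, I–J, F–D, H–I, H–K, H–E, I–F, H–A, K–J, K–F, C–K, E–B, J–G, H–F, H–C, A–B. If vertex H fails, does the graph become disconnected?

Yes

Deleting H raises the number of components from 1 to 2, so H is a cut vertex.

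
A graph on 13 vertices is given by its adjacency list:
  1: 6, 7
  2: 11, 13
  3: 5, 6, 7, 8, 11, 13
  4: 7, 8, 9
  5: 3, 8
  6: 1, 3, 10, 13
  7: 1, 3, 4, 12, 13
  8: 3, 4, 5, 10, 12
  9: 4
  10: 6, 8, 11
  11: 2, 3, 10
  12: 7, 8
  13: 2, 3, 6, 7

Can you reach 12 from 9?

Yes

From 9 we can reach 1, 2, 3, 4, 5, 6, 7, 8, 9, 10, 11, 12, 13, which includes 12.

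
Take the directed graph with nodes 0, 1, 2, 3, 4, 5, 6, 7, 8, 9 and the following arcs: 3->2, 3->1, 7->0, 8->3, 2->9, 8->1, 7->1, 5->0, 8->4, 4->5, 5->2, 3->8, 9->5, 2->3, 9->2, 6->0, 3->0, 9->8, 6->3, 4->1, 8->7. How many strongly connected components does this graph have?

5

{2, 3, 4, 5, 8, 9} are all mutually reachable — one SCC of size 6.
{6} is an SCC by itself.
{0} is an SCC by itself.
{7} is an SCC by itself.
{1} is an SCC by itself.
That gives 5 strongly connected components.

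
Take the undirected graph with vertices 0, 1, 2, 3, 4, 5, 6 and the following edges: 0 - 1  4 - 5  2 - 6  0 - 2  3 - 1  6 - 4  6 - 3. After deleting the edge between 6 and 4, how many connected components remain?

Before removal there is 1 component.
6 - 4 is a bridge — removing it separates 6's side from 4's side.
After removal: 2 components.

2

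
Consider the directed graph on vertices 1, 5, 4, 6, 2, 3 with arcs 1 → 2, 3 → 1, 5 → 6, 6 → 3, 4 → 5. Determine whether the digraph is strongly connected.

No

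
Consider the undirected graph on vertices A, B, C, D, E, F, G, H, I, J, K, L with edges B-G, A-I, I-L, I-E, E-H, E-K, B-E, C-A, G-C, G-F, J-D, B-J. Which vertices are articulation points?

Removing B increases the component count from 1 to 2, so B is a cut vertex.
Removing E increases the component count from 1 to 3, so E is a cut vertex.
Removing G increases the component count from 1 to 2, so G is a cut vertex.
Likewise I, J are cut vertices.
By contrast removing F leaves 1 component; it is not a cut vertex. No other vertex is a cut vertex either.

B, E, G, I, J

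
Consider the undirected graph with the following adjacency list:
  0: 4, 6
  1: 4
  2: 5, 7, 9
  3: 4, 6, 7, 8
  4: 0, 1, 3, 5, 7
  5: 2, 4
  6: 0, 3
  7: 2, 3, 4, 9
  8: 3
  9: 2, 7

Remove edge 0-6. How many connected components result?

1

0 and 6 are still connected via 0-4-3-6, so the component count stays at 1.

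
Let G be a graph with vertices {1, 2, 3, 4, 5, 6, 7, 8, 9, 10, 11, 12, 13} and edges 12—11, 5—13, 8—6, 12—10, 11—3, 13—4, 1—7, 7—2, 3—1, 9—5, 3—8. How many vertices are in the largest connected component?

9

Starting from 4 we can reach 4, 5, 9, 13. That is one component of size 4.
Starting from 1 we can reach 1, 2, 3, 6, 7, 8, 10, 11, 12. That is one component of size 9.
The largest has 9 vertices.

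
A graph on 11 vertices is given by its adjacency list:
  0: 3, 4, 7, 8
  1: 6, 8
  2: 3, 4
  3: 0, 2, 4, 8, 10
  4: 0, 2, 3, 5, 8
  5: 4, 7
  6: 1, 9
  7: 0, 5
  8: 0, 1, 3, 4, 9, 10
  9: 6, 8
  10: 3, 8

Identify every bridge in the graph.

none

The edges on the cycle 8-0-7-5-4-8 are not bridges since each lies on that cycle.
Every edge lies on some cycle, so there are no bridges.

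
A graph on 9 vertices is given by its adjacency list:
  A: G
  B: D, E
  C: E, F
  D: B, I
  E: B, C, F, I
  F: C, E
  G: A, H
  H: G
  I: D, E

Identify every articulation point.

E, G

Removing E increases the component count from 2 to 3, so E is a cut vertex.
Removing G increases the component count from 2 to 3, so G is a cut vertex.
By contrast removing I leaves 2 components; it is not a cut vertex. No other vertex is a cut vertex either.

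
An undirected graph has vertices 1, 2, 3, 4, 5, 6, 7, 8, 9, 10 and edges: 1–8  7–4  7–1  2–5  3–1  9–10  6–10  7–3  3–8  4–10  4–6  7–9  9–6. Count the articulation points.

1

Removing 7 increases the component count from 2 to 3, so 7 is a cut vertex.
By contrast removing 2 leaves 2 components; it is not a cut vertex. No other vertex is a cut vertex either.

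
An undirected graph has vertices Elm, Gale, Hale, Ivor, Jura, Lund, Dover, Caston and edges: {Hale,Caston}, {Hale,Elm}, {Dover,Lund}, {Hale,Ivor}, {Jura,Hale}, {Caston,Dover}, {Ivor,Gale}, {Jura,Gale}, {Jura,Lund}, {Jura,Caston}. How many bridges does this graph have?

The edges on the cycle Jura-Hale-Ivor-Gale-Jura are not bridges since each lies on that cycle.
But removing Elm–Hale disconnects Elm from Hale — this is a bridge.

1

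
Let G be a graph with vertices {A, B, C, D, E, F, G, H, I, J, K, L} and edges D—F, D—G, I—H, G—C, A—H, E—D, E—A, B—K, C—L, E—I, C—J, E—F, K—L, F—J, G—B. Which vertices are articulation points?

E

Removing E increases the component count from 1 to 2, so E is a cut vertex.
By contrast removing G leaves 1 component; it is not a cut vertex. No other vertex is a cut vertex either.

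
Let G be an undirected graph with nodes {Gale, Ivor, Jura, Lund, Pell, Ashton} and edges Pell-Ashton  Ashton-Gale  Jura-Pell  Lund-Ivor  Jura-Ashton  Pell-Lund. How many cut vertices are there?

Removing Lund increases the component count from 1 to 2, so Lund is a cut vertex.
Removing Pell increases the component count from 1 to 2, so Pell is a cut vertex.
Removing Ashton increases the component count from 1 to 2, so Ashton is a cut vertex.
By contrast removing Ivor leaves 1 component; it is not a cut vertex. No other vertex is a cut vertex either.

3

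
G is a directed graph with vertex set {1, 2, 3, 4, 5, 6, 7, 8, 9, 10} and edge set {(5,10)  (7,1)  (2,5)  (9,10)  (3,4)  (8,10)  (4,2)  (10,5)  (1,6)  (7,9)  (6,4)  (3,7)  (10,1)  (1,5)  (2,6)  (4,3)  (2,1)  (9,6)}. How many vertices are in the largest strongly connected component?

9

{1, 2, 3, 4, 5, 6, 7, 9, 10} are all mutually reachable — one SCC of size 9.
{8} is an SCC by itself.
The largest has 9 vertices.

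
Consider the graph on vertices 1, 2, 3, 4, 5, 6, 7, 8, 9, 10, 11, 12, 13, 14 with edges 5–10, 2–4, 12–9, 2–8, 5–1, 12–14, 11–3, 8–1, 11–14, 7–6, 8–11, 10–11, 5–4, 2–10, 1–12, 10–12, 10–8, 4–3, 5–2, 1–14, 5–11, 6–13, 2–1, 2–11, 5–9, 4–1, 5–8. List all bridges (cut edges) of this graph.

13-6, 6-7

The edges on the cycle 5-2-4-3-11-5 are not bridges since each lies on that cycle.
But removing 6–13 disconnects 6 from 13; removing 7–6 disconnects 7 from 6 — these are bridges.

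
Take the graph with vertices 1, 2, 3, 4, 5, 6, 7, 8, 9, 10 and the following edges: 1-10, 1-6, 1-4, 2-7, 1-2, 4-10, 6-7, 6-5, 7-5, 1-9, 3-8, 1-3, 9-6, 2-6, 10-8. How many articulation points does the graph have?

Removing 1 increases the component count from 1 to 2, so 1 is a cut vertex.
By contrast removing 4 leaves 1 component; it is not a cut vertex. No other vertex is a cut vertex either.

1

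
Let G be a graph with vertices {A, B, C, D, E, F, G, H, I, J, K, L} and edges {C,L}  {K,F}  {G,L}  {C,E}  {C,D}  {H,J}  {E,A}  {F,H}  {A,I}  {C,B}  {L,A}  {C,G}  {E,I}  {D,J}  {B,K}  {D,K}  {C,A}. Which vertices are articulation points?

Removing C increases the component count from 1 to 2, so C is a cut vertex.
By contrast removing D leaves 1 component; it is not a cut vertex. No other vertex is a cut vertex either.

C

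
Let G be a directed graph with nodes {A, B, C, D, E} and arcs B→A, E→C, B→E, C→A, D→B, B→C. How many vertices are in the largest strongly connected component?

{A} is an SCC by itself.
{E} is an SCC by itself.
{C} is an SCC by itself.
{D} is an SCC by itself.
{B} is an SCC by itself.
The largest has 1 vertex.

1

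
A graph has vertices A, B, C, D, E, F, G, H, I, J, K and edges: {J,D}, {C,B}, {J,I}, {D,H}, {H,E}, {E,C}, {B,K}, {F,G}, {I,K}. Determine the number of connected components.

3

A is isolated — a component by itself.
Starting from F we can reach F, G. That is one component of size 2.
Starting from B we can reach B, C, D, E, H, I, J, K. That is one component of size 8.
Total: 3 components.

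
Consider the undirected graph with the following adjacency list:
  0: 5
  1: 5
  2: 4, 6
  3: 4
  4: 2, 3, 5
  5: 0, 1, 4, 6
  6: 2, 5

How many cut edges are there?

3

The edges on the cycle 6-5-4-2-6 are not bridges since each lies on that cycle.
But removing 5-0 disconnects 5 from 0; removing 5-1 disconnects 5 from 1; removing 4-3 disconnects 4 from 3 — these are bridges.
That makes 3 bridges.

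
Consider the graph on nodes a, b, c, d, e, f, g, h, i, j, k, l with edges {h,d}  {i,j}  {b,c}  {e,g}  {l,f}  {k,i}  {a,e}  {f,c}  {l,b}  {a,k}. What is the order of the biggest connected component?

Starting from d we can reach d, h. That is one component of size 2.
Starting from b we can reach b, c, f, l. That is one component of size 4.
Starting from a we can reach a, e, g, i, j, k. That is one component of size 6.
The largest has 6 vertices.

6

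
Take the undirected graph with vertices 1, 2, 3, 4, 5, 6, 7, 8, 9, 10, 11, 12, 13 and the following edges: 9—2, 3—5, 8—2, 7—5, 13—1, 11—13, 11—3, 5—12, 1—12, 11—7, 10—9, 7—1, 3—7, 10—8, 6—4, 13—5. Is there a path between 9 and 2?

From 9 we can reach 2, 8, 9, 10, which includes 2.

Yes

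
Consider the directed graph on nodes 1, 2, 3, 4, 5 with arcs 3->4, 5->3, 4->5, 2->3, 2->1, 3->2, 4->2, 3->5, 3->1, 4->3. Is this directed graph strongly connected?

No

There is no directed path from 1 to 4, so the graph is not strongly connected.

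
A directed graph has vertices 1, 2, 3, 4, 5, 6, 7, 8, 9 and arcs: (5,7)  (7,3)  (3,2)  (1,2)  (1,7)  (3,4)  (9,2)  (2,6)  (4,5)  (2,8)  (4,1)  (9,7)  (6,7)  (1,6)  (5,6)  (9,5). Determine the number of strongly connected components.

{1, 2, 3, 4, 5, 6, 7} are all mutually reachable — one SCC of size 7.
{8} is an SCC by itself.
{9} is an SCC by itself.
That gives 3 strongly connected components.

3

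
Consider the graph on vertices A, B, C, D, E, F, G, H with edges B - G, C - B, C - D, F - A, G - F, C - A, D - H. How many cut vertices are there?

Removing C increases the component count from 2 to 3, so C is a cut vertex.
Removing D increases the component count from 2 to 3, so D is a cut vertex.
By contrast removing H leaves 2 components; it is not a cut vertex. No other vertex is a cut vertex either.

2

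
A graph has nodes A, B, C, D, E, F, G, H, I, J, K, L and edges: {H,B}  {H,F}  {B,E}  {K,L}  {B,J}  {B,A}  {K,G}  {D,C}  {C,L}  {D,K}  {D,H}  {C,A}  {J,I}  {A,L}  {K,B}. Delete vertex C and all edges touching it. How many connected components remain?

1

With C gone, the remaining components are: {A, B, D, E, F, G, H, I, J, K, L}.
That is 1 component.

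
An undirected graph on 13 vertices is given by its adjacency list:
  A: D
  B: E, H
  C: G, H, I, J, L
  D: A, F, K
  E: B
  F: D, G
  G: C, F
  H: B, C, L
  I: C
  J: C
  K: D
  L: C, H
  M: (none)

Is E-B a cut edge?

Removing E-B leaves no path between E and B: the component count goes from 2 to 3. So it is a bridge.

Yes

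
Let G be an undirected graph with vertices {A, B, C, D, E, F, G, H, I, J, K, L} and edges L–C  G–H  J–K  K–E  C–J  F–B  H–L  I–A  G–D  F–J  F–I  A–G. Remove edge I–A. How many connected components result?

1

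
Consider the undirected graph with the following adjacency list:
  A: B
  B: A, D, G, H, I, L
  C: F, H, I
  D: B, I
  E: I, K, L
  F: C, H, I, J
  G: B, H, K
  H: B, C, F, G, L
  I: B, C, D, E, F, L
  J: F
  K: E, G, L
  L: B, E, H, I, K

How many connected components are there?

1

Starting from A we can reach A, B, C, D, E, F, G, H, I, J, K, L. That is one component of size 12.
Total: 1 component.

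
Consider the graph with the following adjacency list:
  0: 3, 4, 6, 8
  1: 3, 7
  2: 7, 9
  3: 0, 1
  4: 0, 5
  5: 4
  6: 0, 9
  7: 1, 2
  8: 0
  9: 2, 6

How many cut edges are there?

3

The edges on the cycle 1-7-2-9-6-0-3-1 are not bridges since each lies on that cycle.
But removing 8-0 disconnects 8 from 0; removing 0-4 disconnects 0 from 4; removing 5-4 disconnects 5 from 4 — these are bridges.
That makes 3 bridges.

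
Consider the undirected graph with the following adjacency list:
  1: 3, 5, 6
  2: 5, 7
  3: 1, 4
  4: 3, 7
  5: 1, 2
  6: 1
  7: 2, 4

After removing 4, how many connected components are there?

1

With 4 gone, the remaining components are: {1, 2, 3, 5, 6, 7}.
That is 1 component.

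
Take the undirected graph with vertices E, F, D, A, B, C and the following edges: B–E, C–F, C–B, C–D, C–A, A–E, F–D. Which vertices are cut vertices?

Removing C increases the component count from 1 to 2, so C is a cut vertex.
By contrast removing A leaves 1 component; it is not a cut vertex. No other vertex is a cut vertex either.

C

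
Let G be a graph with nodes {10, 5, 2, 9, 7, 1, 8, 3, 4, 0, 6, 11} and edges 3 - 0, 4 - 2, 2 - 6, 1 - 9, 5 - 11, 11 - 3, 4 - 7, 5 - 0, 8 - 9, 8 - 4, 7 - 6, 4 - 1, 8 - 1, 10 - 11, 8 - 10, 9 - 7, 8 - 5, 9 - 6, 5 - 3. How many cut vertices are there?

1

Removing 8 increases the component count from 1 to 2, so 8 is a cut vertex.
By contrast removing 3 leaves 1 component; it is not a cut vertex. No other vertex is a cut vertex either.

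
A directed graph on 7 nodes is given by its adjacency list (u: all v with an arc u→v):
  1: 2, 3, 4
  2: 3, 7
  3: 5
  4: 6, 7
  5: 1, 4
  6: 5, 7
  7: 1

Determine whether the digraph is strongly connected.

Yes

From 5 we can reach every vertex (1, 2, 3, 4, 5, 6, 7), and every vertex can reach 5 (1, 2, 3, 4, 5, 6, 7). So the whole graph is one strongly connected component.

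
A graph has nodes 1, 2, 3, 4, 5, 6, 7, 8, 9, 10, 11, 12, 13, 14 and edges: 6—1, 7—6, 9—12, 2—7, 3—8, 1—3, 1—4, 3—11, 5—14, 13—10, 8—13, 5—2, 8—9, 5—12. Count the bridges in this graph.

The edges on the cycle 5-2-7-6-1-3-8-9-12-5 are not bridges since each lies on that cycle.
But removing 4—1 disconnects 4 from 1; removing 11—3 disconnects 11 from 3; removing 13—8 disconnects 13 from 8; removing 13—10 disconnects 13 from 10 — these are bridges.
In total 5 edges are bridges.

5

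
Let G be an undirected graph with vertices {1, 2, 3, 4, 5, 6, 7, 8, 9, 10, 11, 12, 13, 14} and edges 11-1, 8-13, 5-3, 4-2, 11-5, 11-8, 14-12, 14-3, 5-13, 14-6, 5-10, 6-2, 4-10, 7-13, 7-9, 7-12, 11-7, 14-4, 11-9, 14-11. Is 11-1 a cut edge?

Removing 11-1 leaves no path between 11 and 1: the component count goes from 1 to 2. So it is a bridge.

Yes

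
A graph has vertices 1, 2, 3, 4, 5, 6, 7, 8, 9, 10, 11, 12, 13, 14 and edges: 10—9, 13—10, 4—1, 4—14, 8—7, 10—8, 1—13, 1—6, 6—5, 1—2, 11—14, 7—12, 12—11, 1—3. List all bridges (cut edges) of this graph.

The edges on the cycle 4-1-13-10-8-7-12-11-14-4 are not bridges since each lies on that cycle.
But removing 6—5 disconnects 6 from 5; removing 1—3 disconnects 1 from 3; removing 1—6 disconnects 1 from 6; removing 10—9 disconnects 10 from 9 — these are bridges.
In total 5 edges are bridges.

1-2, 1-3, 1-6, 10-9, 5-6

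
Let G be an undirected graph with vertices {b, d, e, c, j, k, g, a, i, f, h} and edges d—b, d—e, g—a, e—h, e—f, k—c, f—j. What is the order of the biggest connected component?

6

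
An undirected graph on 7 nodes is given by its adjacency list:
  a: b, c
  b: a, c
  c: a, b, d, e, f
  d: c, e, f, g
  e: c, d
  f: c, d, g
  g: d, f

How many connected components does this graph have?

1

Starting from a we can reach a, b, c, d, e, f, g. That is one component of size 7.
Total: 1 component.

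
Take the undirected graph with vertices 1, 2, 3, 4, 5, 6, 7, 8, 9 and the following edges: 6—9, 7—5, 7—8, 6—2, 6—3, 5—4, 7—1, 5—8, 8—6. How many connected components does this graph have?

Starting from 1 we can reach 1, 2, 3, 4, 5, 6, 7, 8, 9. That is one component of size 9.
Total: 1 component.

1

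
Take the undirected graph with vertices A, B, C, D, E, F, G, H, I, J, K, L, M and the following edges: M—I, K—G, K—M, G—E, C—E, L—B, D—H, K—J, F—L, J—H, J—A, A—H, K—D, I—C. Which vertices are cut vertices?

Removing K increases the component count from 2 to 3, so K is a cut vertex.
Removing L increases the component count from 2 to 3, so L is a cut vertex.
By contrast removing I leaves 2 components; it is not a cut vertex. No other vertex is a cut vertex either.

K, L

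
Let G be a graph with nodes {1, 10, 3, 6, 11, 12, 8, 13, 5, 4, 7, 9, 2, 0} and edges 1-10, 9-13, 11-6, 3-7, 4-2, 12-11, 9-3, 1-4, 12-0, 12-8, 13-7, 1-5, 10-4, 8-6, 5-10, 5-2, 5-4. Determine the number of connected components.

Starting from 3 we can reach 3, 7, 9, 13. That is one component of size 4.
Starting from 0 we can reach 0, 6, 8, 11, 12. That is one component of size 5.
Starting from 1 we can reach 1, 2, 4, 5, 10. That is one component of size 5.
Total: 3 components.

3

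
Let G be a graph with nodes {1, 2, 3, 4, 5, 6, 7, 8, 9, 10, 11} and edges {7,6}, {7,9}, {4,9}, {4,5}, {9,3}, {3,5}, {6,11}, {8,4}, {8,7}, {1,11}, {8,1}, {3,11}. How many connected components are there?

3

10 is isolated — a component by itself.
2 is isolated — a component by itself.
Starting from 1 we can reach 1, 3, 4, 5, 6, 7, 8, 9, 11. That is one component of size 9.
Total: 3 components.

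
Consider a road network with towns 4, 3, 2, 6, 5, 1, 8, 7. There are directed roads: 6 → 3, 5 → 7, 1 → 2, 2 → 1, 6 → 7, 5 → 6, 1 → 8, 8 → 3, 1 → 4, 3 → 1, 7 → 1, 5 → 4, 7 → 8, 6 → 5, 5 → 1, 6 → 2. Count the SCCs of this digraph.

4

{1, 2, 3, 8} are all mutually reachable — one SCC of size 4.
{5, 6} are all mutually reachable — one SCC of size 2.
{7} is an SCC by itself.
{4} is an SCC by itself.
That gives 4 strongly connected components.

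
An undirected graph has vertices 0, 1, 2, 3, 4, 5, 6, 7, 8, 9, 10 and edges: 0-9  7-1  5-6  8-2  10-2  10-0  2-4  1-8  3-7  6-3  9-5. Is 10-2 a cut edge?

No

After removing 10-2, the path 10-0-9-5-6-3-7-1-8-2 still connects them, so the edge is not a bridge.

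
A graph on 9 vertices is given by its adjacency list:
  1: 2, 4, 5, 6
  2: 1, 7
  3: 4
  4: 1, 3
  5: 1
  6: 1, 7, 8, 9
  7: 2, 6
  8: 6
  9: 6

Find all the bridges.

1-4, 1-5, 3-4, 6-8, 6-9

The edges on the cycle 6-1-2-7-6 are not bridges since each lies on that cycle.
But removing 1-4 disconnects 1 from 4; removing 6-8 disconnects 6 from 8; removing 6-9 disconnects 6 from 9; removing 5-1 disconnects 5 from 1 — these are bridges.
In total 5 edges are bridges.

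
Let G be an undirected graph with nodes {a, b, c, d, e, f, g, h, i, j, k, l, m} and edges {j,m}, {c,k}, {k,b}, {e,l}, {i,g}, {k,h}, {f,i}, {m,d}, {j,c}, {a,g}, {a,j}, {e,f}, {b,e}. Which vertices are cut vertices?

e, j, k, m

Removing e increases the component count from 1 to 2, so e is a cut vertex.
Removing j increases the component count from 1 to 2, so j is a cut vertex.
Removing k increases the component count from 1 to 2, so k is a cut vertex.
Likewise m is a cut vertex.
By contrast removing a leaves 1 component; it is not a cut vertex. No other vertex is a cut vertex either.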